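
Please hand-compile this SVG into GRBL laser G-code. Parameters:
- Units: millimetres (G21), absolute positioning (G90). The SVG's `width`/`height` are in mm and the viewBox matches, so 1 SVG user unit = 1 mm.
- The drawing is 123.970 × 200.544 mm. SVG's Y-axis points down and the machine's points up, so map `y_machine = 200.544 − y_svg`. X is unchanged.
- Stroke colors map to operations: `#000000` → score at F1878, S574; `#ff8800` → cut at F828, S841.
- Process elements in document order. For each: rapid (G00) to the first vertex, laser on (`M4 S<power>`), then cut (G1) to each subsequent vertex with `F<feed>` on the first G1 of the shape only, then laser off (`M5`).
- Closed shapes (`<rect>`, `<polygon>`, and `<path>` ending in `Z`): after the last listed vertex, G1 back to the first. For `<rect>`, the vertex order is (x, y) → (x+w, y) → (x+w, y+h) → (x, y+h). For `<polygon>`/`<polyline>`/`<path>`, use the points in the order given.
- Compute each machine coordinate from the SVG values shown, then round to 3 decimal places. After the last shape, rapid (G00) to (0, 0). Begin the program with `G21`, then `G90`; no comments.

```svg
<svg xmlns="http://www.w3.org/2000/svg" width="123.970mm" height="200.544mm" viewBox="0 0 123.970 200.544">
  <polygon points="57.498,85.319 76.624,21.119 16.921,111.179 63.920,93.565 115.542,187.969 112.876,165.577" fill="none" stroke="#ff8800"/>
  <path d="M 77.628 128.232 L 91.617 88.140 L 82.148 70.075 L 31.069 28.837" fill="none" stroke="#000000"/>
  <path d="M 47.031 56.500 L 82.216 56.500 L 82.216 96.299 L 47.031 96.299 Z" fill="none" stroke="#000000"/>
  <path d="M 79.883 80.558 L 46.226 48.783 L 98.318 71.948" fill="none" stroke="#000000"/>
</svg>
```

G21
G90
G00 X57.498 Y115.225
M4 S841
G1 X76.624 Y179.425 F828
G1 X16.921 Y89.365
G1 X63.920 Y106.979
G1 X115.542 Y12.575
G1 X112.876 Y34.967
G1 X57.498 Y115.225
M5
G00 X77.628 Y72.312
M4 S574
G1 X91.617 Y112.404 F1878
G1 X82.148 Y130.469
G1 X31.069 Y171.707
M5
G00 X47.031 Y144.044
M4 S574
G1 X82.216 Y144.044 F1878
G1 X82.216 Y104.245
G1 X47.031 Y104.245
G1 X47.031 Y144.044
M5
G00 X79.883 Y119.986
M4 S574
G1 X46.226 Y151.761 F1878
G1 X98.318 Y128.596
M5
G00 X0.000 Y0.000

1 u = 1 mm; y_m = 200.544 − y.

[1] `<polygon>` closed polygon, #ff8800→cut S841 F828: (57.498,115.225) → (76.624,179.425) → (16.921,89.365) → (63.920,106.979) → (115.542,12.575) → (112.876,34.967) → (57.498,115.225) (closed)

[2] `<path>` open polyline, #000000→score S574 F1878: (77.628,72.312) → (91.617,112.404) → (82.148,130.469) → (31.069,171.707)

[3] `<path>` rectangle, #000000→score S574 F1878: (47.031,144.044) → (82.216,144.044) → (82.216,104.245) → (47.031,104.245) → (47.031,144.044) (closed)

[4] `<path>` open polyline, #000000→score S574 F1878: (79.883,119.986) → (46.226,151.761) → (98.318,128.596)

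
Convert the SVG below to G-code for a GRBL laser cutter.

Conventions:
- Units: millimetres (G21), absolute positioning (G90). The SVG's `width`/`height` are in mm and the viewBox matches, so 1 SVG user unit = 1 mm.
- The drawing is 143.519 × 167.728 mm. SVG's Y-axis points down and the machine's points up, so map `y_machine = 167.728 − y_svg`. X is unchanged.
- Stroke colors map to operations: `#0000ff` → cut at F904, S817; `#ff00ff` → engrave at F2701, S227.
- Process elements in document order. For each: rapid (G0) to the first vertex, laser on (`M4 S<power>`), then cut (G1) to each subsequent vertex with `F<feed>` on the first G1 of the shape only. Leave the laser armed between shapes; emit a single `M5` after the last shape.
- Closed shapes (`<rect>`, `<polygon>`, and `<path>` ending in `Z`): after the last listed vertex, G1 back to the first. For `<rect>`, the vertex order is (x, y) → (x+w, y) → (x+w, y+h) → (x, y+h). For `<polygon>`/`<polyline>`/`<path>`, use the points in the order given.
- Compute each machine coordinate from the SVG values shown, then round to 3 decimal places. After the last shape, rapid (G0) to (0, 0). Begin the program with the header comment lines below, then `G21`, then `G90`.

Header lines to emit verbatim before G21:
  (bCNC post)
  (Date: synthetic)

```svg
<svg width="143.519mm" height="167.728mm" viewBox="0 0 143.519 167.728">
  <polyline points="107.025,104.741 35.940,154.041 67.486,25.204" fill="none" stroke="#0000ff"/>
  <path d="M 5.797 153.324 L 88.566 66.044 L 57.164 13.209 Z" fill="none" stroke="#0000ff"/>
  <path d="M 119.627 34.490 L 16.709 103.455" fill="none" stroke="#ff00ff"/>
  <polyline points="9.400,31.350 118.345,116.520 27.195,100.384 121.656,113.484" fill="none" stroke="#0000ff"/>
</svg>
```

1 u = 1 mm; y_m = 167.728 − y.

[1] `<polyline>` open polyline, #0000ff→cut S817 F904: (107.025,62.987) → (35.940,13.687) → (67.486,142.524)

[2] `<path>` closed polygon, #0000ff→cut S817 F904: (5.797,14.404) → (88.566,101.684) → (57.164,154.519) → (5.797,14.404) (closed)

[3] `<path>` line segment, #ff00ff→engrave S227 F2701: (119.627,133.238) → (16.709,64.273)

[4] `<polyline>` open polyline, #0000ff→cut S817 F904: (9.400,136.378) → (118.345,51.208) → (27.195,67.344) → (121.656,54.244)

(bCNC post)
(Date: synthetic)
G21
G90
G0 X107.025 Y62.987
M4 S817
G1 X35.940 Y13.687 F904
G1 X67.486 Y142.524
G0 X5.797 Y14.404
M4 S817
G1 X88.566 Y101.684 F904
G1 X57.164 Y154.519
G1 X5.797 Y14.404
G0 X119.627 Y133.238
M4 S227
G1 X16.709 Y64.273 F2701
G0 X9.400 Y136.378
M4 S817
G1 X118.345 Y51.208 F904
G1 X27.195 Y67.344
G1 X121.656 Y54.244
M5
G0 X0.000 Y0.000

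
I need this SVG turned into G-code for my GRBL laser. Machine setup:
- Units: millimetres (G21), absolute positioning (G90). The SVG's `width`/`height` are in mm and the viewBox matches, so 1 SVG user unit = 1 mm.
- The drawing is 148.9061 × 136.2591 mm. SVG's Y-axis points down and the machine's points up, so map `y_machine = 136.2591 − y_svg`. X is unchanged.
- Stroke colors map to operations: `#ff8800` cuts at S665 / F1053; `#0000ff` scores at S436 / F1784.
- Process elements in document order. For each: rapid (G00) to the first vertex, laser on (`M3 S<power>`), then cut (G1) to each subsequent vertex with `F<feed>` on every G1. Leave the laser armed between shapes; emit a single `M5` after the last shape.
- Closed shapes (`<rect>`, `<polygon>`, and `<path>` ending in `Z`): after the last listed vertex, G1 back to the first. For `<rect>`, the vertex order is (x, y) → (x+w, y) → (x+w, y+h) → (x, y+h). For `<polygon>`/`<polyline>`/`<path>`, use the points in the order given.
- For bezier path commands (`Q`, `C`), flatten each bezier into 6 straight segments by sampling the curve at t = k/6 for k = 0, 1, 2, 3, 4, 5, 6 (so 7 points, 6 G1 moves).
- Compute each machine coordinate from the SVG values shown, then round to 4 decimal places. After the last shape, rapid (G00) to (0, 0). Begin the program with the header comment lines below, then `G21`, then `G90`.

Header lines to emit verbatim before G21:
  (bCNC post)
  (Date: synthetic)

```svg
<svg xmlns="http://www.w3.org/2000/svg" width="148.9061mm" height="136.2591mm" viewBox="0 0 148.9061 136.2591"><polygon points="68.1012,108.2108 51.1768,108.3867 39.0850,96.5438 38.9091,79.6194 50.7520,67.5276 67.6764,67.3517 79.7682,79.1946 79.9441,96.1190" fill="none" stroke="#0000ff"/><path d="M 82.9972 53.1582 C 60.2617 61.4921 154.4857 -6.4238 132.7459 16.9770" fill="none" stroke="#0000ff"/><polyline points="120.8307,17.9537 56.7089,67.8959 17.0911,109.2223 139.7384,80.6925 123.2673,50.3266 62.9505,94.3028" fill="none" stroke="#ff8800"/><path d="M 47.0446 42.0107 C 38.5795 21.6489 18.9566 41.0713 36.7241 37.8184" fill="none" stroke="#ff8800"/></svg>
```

viewBox `0 0 148.9061 136.2591` with mm width/height → 1 unit = 1 mm. Flip: y_m = 136.2591 − y_svg.

**Shape 1** — `<polygon>` regular polygon, stroke `#0000ff` → score (S436, F1784). Machine vertices: (68.1012,28.0483) → (51.1768,27.8724) → (39.0850,39.7153) → (38.9091,56.6397) → (50.7520,68.7315) → (67.6764,68.9074) → (79.7682,57.0645) → (79.9441,40.1401) → (68.1012,28.0483). Closed: final G1 returns to the first vertex.

**Shape 2** — `<path>` cubic bezier, stroke `#0000ff` → score (S436, F1784). Control points (SVG): P0=(82.9972,53.1582), P1=(60.2617,61.4921), P2=(154.4857,-6.4238), P3=(132.7459,16.9770); sampled at t=k/6. Machine vertices: (82.9972,83.1009) → (80.2977,84.5123) → (90.6214,93.9774) → (107.4982,106.8416) → (124.4579,118.4502) → (135.0305,124.1485) → (132.7459,119.2821). Open path.

**Shape 3** — `<polyline>` open polyline, stroke `#ff8800` → cut (S665, F1053). Machine vertices: (120.8307,118.3054) → (56.7089,68.3632) → (17.0911,27.0368) → (139.7384,55.5666) → (123.2673,85.9325) → (62.9505,41.9563). Open path.

**Shape 4** — `<path>` cubic bezier, stroke `#ff8800` → cut (S665, F1053). Control points (SVG): P0=(47.0446,42.0107), P1=(38.5795,21.6489), P2=(18.9566,41.0713), P3=(36.7241,37.8184); sampled at t=k/6. Machine vertices: (47.0446,94.2484) → (42.1070,101.4031) → (36.6583,103.6621) → (32.0471,102.7604) → (29.6220,100.4329) → (30.7315,98.4147) → (36.7241,98.4407). Open path.

(bCNC post)
(Date: synthetic)
G21
G90
G00 X68.1012 Y28.0483
M3 S436
G1 X51.1768 Y27.8724 F1784
G1 X39.0850 Y39.7153 F1784
G1 X38.9091 Y56.6397 F1784
G1 X50.7520 Y68.7315 F1784
G1 X67.6764 Y68.9074 F1784
G1 X79.7682 Y57.0645 F1784
G1 X79.9441 Y40.1401 F1784
G1 X68.1012 Y28.0483 F1784
G00 X82.9972 Y83.1009
M3 S436
G1 X80.2977 Y84.5123 F1784
G1 X90.6214 Y93.9774 F1784
G1 X107.4982 Y106.8416 F1784
G1 X124.4579 Y118.4502 F1784
G1 X135.0305 Y124.1485 F1784
G1 X132.7459 Y119.2821 F1784
G00 X120.8307 Y118.3054
M3 S665
G1 X56.7089 Y68.3632 F1053
G1 X17.0911 Y27.0368 F1053
G1 X139.7384 Y55.5666 F1053
G1 X123.2673 Y85.9325 F1053
G1 X62.9505 Y41.9563 F1053
G00 X47.0446 Y94.2484
M3 S665
G1 X42.1070 Y101.4031 F1053
G1 X36.6583 Y103.6621 F1053
G1 X32.0471 Y102.7604 F1053
G1 X29.6220 Y100.4329 F1053
G1 X30.7315 Y98.4147 F1053
G1 X36.7241 Y98.4407 F1053
M5
G00 X0.0000 Y0.0000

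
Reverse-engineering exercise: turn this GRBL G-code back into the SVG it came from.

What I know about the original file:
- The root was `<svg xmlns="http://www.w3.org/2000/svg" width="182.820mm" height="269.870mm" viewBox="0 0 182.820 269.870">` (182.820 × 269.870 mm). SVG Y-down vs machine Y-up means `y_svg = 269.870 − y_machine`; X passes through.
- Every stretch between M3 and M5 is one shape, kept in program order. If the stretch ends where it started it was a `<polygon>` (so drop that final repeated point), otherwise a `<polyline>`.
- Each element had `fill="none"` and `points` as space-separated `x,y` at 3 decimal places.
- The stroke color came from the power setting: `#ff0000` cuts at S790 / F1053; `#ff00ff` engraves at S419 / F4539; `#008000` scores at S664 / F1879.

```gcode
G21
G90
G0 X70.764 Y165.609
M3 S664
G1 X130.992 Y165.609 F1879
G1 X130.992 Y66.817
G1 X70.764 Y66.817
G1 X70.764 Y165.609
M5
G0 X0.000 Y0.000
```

<svg xmlns="http://www.w3.org/2000/svg" width="182.820mm" height="269.870mm" viewBox="0 0 182.820 269.870">
  <polygon points="70.764,104.261 130.992,104.261 130.992,203.053 70.764,203.053" fill="none" stroke="#008000"/>
</svg>

Each laser-on run becomes one SVG element. Flip Y back into SVG space with y_svg = 269.870 − y_machine. Every run uses S664, so all elements get stroke `#008000` (score).

Run 1: The run returns to its start, so emit a `<polygon>` with points (Y-flipped): 70.764,104.261 130.992,104.261 130.992,203.053 70.764,203.053.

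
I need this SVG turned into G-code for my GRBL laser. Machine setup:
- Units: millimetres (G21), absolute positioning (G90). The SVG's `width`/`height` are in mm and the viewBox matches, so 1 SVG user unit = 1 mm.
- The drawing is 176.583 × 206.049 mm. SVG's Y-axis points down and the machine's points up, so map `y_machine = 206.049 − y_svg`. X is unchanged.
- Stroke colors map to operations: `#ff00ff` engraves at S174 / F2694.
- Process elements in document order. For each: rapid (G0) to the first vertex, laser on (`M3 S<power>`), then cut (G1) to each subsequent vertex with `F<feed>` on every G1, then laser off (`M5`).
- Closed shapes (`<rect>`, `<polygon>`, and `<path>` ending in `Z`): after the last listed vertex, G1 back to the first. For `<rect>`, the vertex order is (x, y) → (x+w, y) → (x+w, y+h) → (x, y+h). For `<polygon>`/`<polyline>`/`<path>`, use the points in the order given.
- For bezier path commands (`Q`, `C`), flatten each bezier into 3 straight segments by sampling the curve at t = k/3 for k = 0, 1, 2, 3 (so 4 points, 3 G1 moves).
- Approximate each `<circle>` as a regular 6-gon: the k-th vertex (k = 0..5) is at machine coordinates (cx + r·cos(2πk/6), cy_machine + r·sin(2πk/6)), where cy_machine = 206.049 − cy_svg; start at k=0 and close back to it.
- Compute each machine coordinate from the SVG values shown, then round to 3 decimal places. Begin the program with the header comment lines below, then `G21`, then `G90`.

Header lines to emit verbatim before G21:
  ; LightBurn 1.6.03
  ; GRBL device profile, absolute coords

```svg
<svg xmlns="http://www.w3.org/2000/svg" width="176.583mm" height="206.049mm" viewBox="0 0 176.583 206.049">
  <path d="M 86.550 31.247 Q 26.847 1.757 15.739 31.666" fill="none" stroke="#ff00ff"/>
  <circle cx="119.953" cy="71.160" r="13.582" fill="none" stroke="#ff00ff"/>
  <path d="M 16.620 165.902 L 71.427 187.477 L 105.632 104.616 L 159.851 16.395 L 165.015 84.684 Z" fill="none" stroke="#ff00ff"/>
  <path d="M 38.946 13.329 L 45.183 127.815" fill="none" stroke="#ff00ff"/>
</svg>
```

; LightBurn 1.6.03
; GRBL device profile, absolute coords
G21
G90
G0 X86.550 Y174.802
M3 S174
G1 X52.147 Y187.862 F2694
G1 X28.544 Y187.722 F2694
G1 X15.739 Y174.383 F2694
M5
G0 X133.535 Y134.889
M3 S174
G1 X126.744 Y146.651 F2694
G1 X113.162 Y146.651 F2694
G1 X106.371 Y134.889 F2694
G1 X113.162 Y123.127 F2694
G1 X126.744 Y123.127 F2694
G1 X133.535 Y134.889 F2694
M5
G0 X16.620 Y40.147
M3 S174
G1 X71.427 Y18.572 F2694
G1 X105.632 Y101.433 F2694
G1 X159.851 Y189.654 F2694
G1 X165.015 Y121.365 F2694
G1 X16.620 Y40.147 F2694
M5
G0 X38.946 Y192.720
M3 S174
G1 X45.183 Y78.234 F2694
M5

Since the viewBox matches the mm dimensions, user units are millimetres directly. The only transform is the Y-flip y_m = 206.049 − y_svg.

Shape 1 is a quadratic bezier drawn with `<path>`. Its stroke #ff00ff means engrave at S174, F2694. After flipping Y the toolpath is (86.550,174.802) → (52.147,187.862) → (28.544,187.722) → (15.739,174.383).

Shape 2 is a circle drawn with `<circle>`. Its stroke #ff00ff means engrave at S174, F2694. After flipping Y the toolpath is (133.535,134.889) → (126.744,146.651) → (113.162,146.651) → (106.371,134.889) → (113.162,123.127) → (126.744,123.127) → (133.535,134.889), returning to the start.

Shape 3 is a closed polygon drawn with `<path>`. Its stroke #ff00ff means engrave at S174, F2694. After flipping Y the toolpath is (16.620,40.147) → (71.427,18.572) → (105.632,101.433) → (159.851,189.654) → (165.015,121.365) → (16.620,40.147), returning to the start.

Shape 4 is a line segment drawn with `<path>`. Its stroke #ff00ff means engrave at S174, F2694. After flipping Y the toolpath is (38.946,192.720) → (45.183,78.234).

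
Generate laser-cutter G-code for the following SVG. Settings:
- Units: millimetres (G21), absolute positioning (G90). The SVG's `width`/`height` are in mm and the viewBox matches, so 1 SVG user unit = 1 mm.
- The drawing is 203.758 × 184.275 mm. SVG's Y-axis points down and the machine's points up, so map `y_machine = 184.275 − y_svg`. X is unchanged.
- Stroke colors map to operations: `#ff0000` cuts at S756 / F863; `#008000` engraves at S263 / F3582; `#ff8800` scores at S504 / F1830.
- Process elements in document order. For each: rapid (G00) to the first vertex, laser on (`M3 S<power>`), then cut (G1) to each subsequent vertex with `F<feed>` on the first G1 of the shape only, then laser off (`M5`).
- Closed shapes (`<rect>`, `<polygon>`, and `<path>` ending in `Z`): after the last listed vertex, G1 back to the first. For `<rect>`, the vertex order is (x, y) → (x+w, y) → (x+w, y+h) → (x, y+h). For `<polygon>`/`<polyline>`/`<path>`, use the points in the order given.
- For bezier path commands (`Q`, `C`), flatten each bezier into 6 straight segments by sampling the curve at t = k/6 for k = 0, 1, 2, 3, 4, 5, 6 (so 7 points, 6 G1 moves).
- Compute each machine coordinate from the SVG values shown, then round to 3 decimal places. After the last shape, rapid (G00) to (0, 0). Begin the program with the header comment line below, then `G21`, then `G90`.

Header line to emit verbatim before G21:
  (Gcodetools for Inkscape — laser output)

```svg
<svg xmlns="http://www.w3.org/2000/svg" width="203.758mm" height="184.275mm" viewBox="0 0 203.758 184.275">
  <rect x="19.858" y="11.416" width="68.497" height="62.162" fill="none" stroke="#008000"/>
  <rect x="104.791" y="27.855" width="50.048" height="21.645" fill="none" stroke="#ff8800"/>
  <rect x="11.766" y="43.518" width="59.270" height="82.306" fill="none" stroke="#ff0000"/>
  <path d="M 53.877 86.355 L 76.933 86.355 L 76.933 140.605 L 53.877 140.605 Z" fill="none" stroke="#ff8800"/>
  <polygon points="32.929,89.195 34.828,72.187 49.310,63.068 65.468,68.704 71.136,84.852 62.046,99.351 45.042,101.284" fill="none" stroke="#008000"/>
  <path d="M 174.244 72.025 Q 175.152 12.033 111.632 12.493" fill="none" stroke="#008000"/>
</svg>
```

(Gcodetools for Inkscape — laser output)
G21
G90
G00 X19.858 Y172.859
M3 S263
G1 X88.355 Y172.859 F3582
G1 X88.355 Y110.697
G1 X19.858 Y110.697
G1 X19.858 Y172.859
M5
G00 X104.791 Y156.420
M3 S504
G1 X154.839 Y156.420 F1830
G1 X154.839 Y134.775
G1 X104.791 Y134.775
G1 X104.791 Y156.420
M5
G00 X11.766 Y140.757
M3 S756
G1 X71.036 Y140.757 F863
G1 X71.036 Y58.451
G1 X11.766 Y58.451
G1 X11.766 Y140.757
M5
G00 X53.877 Y97.920
M3 S504
G1 X76.933 Y97.920 F1830
G1 X76.933 Y43.670
G1 X53.877 Y43.670
G1 X53.877 Y97.920
M5
G00 X32.929 Y95.080
M3 S263
G1 X34.828 Y112.088 F3582
G1 X49.310 Y121.207
G1 X65.468 Y115.571
G1 X71.136 Y99.423
G1 X62.046 Y84.924
G1 X45.042 Y82.991
G1 X32.929 Y95.080
M5
G00 X174.244 Y112.250
M3 S263
G1 X172.757 Y130.568 F3582
G1 X167.691 Y145.528
G1 X159.045 Y157.129
G1 X146.820 Y165.372
G1 X131.016 Y170.256
G1 X111.632 Y171.782
M5
G00 X0.000 Y0.000

viewBox `0 0 203.758 184.275` with mm width/height → 1 unit = 1 mm. Flip: y_m = 184.275 − y_svg.

**Shape 1** — `<rect>` rectangle, stroke `#008000` → engrave (S263, F3582). Machine vertices: (19.858,172.859) → (88.355,172.859) → (88.355,110.697) → (19.858,110.697) → (19.858,172.859). Closed: final G1 returns to the first vertex.

**Shape 2** — `<rect>` rectangle, stroke `#ff8800` → score (S504, F1830). Machine vertices: (104.791,156.420) → (154.839,156.420) → (154.839,134.775) → (104.791,134.775) → (104.791,156.420). Closed: final G1 returns to the first vertex.

**Shape 3** — `<rect>` rectangle, stroke `#ff0000` → cut (S756, F863). Machine vertices: (11.766,140.757) → (71.036,140.757) → (71.036,58.451) → (11.766,58.451) → (11.766,140.757). Closed: final G1 returns to the first vertex.

**Shape 4** — `<path>` rectangle, stroke `#ff8800` → score (S504, F1830). Machine vertices: (53.877,97.920) → (76.933,97.920) → (76.933,43.670) → (53.877,43.670) → (53.877,97.920). Closed: final G1 returns to the first vertex.

**Shape 5** — `<polygon>` regular polygon, stroke `#008000` → engrave (S263, F3582). Machine vertices: (32.929,95.080) → (34.828,112.088) → (49.310,121.207) → (65.468,115.571) → (71.136,99.423) → (62.046,84.924) → (45.042,82.991) → (32.929,95.080). Closed: final G1 returns to the first vertex.

**Shape 6** — `<path>` quadratic bezier, stroke `#008000` → engrave (S263, F3582). Control points (SVG): P0=(174.244,72.025), P1=(175.152,12.033), P2=(111.632,12.493); sampled at t=k/6. Machine vertices: (174.244,112.250) → (172.757,130.568) → (167.691,145.528) → (159.045,157.129) → (146.820,165.372) → (131.016,170.256) → (111.632,171.782). Open path.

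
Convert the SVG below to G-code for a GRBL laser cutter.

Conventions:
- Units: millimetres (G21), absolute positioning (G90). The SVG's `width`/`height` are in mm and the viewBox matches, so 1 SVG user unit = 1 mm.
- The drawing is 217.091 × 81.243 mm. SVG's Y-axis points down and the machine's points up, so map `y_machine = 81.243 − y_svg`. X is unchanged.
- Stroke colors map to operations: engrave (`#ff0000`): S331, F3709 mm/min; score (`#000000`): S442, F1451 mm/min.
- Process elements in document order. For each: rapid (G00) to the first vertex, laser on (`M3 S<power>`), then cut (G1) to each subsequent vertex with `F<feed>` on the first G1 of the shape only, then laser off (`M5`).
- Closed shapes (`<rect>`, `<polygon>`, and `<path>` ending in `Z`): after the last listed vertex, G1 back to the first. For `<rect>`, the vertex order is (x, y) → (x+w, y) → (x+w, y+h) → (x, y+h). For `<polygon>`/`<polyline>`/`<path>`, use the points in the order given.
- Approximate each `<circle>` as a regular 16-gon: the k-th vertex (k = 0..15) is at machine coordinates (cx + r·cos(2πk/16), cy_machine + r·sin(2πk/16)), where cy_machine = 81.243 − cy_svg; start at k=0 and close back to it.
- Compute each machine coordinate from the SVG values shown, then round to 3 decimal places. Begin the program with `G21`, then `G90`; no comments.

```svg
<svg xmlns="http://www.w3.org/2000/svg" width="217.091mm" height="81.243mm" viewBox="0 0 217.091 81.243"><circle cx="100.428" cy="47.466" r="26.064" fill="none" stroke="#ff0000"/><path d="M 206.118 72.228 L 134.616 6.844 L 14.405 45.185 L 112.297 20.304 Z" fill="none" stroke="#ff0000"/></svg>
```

viewBox `0 0 217.091 81.243` with mm width/height → 1 unit = 1 mm. Flip: y_m = 81.243 − y_svg.

**Shape 1** — `<circle>` circle, stroke `#ff0000` → engrave (S331, F3709). Machine vertices: (126.492,33.777) → (124.508,43.751) → (118.858,52.207) → (110.402,57.857) → (100.428,59.841) → (90.454,57.857) → (81.998,52.207) → (76.348,43.751) → (74.364,33.777) → (76.348,23.803) → (81.998,15.347) → (90.454,9.697) → (100.428,7.713) → (110.402,9.697) → (118.858,15.347) → (124.508,23.803) → (126.492,33.777). Closed: final G1 returns to the first vertex.

**Shape 2** — `<path>` closed polygon, stroke `#ff0000` → engrave (S331, F3709). Machine vertices: (206.118,9.015) → (134.616,74.399) → (14.405,36.058) → (112.297,60.939) → (206.118,9.015). Closed: final G1 returns to the first vertex.

G21
G90
G00 X126.492 Y33.777
M3 S331
G1 X124.508 Y43.751 F3709
G1 X118.858 Y52.207
G1 X110.402 Y57.857
G1 X100.428 Y59.841
G1 X90.454 Y57.857
G1 X81.998 Y52.207
G1 X76.348 Y43.751
G1 X74.364 Y33.777
G1 X76.348 Y23.803
G1 X81.998 Y15.347
G1 X90.454 Y9.697
G1 X100.428 Y7.713
G1 X110.402 Y9.697
G1 X118.858 Y15.347
G1 X124.508 Y23.803
G1 X126.492 Y33.777
M5
G00 X206.118 Y9.015
M3 S331
G1 X134.616 Y74.399 F3709
G1 X14.405 Y36.058
G1 X112.297 Y60.939
G1 X206.118 Y9.015
M5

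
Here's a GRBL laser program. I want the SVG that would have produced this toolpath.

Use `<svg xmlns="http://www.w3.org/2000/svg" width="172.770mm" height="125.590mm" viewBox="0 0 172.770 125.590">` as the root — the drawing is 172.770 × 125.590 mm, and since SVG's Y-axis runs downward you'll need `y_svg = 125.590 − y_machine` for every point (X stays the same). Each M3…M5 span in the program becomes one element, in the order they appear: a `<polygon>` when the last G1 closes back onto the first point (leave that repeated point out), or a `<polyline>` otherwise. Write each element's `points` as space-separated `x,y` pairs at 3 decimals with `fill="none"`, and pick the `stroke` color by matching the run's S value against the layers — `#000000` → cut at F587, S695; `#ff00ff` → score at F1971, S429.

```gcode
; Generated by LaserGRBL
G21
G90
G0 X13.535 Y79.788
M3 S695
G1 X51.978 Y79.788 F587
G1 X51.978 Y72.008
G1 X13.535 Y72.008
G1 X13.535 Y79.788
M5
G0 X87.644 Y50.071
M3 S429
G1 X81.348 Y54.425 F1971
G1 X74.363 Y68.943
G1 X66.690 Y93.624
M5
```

<svg xmlns="http://www.w3.org/2000/svg" width="172.770mm" height="125.590mm" viewBox="0 0 172.770 125.590">
  <polygon points="13.535,45.802 51.978,45.802 51.978,53.582 13.535,53.582" fill="none" stroke="#000000"/>
  <polyline points="87.644,75.519 81.348,71.165 74.363,56.647 66.690,31.966" fill="none" stroke="#ff00ff"/>
</svg>

Machine Y-up, SVG Y-down with viewBox height 125.590, so y_svg = 125.590 − y_machine; X carries over.

Run 1: power S695 maps to stroke `#000000` (cut). The run returns to its start, so emit a `<polygon>` with points (Y-flipped): 13.535,45.802 51.978,45.802 51.978,53.582 13.535,53.582.

Run 2: S429 ⇒ score layer `#ff00ff`. The run is open, so emit a `<polyline>` with points (Y-flipped): 87.644,75.519 81.348,71.165 74.363,56.647 66.690,31.966.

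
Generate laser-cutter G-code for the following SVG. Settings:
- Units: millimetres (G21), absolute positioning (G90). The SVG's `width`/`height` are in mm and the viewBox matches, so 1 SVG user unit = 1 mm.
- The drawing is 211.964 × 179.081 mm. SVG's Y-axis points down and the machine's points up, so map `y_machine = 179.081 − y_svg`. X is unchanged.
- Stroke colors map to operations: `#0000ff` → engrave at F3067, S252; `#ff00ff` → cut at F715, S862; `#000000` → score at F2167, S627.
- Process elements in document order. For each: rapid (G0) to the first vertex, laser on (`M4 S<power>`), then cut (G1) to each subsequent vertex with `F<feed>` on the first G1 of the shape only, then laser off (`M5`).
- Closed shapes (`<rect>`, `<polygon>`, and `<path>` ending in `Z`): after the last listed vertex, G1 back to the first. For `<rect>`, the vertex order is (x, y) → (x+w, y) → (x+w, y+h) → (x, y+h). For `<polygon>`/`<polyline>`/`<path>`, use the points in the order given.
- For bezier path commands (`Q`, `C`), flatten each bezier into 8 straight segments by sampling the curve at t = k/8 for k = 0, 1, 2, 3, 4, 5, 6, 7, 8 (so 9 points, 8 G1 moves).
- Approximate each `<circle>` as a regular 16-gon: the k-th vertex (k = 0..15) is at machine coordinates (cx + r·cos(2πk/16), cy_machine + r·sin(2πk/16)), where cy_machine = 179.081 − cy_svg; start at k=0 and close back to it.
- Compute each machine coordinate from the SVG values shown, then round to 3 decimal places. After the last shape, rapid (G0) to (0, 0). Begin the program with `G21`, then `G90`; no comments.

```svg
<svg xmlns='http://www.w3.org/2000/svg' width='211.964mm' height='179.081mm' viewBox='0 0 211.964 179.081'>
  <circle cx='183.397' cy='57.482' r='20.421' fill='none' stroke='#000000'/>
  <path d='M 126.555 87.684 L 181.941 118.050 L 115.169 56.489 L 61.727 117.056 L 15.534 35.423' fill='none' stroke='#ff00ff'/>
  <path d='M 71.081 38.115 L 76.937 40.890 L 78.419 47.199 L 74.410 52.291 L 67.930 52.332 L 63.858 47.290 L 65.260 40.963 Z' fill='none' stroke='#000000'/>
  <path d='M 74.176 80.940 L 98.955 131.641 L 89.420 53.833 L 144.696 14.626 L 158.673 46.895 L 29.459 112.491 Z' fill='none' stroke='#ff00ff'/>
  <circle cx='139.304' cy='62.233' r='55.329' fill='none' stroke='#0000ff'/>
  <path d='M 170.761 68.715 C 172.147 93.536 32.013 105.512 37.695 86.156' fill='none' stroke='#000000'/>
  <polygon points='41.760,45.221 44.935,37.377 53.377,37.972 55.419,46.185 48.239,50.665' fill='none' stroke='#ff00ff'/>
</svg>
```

1 u = 1 mm; y_m = 179.081 − y.

[1] `<circle>` circle, #000000→score S627 F2167: (203.818,121.599) → (202.264,129.414) → (197.837,136.039) → (191.212,140.466) → (183.397,142.020) → (175.582,140.466) → (168.957,136.039) → (164.530,129.414) → (162.976,121.599) → (164.530,113.784) → (168.957,107.159) → (175.582,102.732) → (183.397,101.178) → (191.212,102.732) → (197.837,107.159) → (202.264,113.784) → (203.818,121.599) (closed)

[2] `<path>` open polyline, #ff00ff→cut S862 F715: (126.555,91.397) → (181.941,61.031) → (115.169,122.592) → (61.727,62.025) → (15.534,143.658)

[3] `<path>` regular polygon, #000000→score S627 F2167: (71.081,140.966) → (76.937,138.191) → (78.419,131.882) → (74.410,126.790) → (67.930,126.749) → (63.858,131.791) → (65.260,138.118) → (71.081,140.966) (closed)

[4] `<path>` closed polygon, #ff00ff→cut S862 F715: (74.176,98.141) → (98.955,47.440) → (89.420,125.248) → (144.696,164.455) → (158.673,132.186) → (29.459,66.590) → (74.176,98.141) (closed)

[5] `<circle>` circle, #0000ff→engrave S252 F3067: (194.633,116.848) → (190.421,138.021) → (178.428,155.972) → (160.477,167.965) → (139.304,172.177) → (118.131,167.965) → (100.180,155.972) → (88.187,138.021) → (83.975,116.848) → (88.187,95.675) → (100.180,77.724) → (118.131,65.731) → (139.304,61.519) → (160.477,65.731) → (178.428,77.724) → (190.421,95.675) → (194.633,116.848) (closed)

[6] `<path>` cubic bezier, #000000→score S627 F2167: (170.761,110.366) → (165.208,101.696) → (149.755,94.448) → (127.769,88.836) → (102.617,85.079) → (77.666,83.393) → (56.284,83.994) → (41.838,87.099) → (37.695,92.925)

[7] `<polygon>` regular polygon, #ff00ff→cut S862 F715: (41.760,133.860) → (44.935,141.704) → (53.377,141.109) → (55.419,132.896) → (48.239,128.416) → (41.760,133.860) (closed)

G21
G90
G0 X203.818 Y121.599
M4 S627
G1 X202.264 Y129.414 F2167
G1 X197.837 Y136.039
G1 X191.212 Y140.466
G1 X183.397 Y142.020
G1 X175.582 Y140.466
G1 X168.957 Y136.039
G1 X164.530 Y129.414
G1 X162.976 Y121.599
G1 X164.530 Y113.784
G1 X168.957 Y107.159
G1 X175.582 Y102.732
G1 X183.397 Y101.178
G1 X191.212 Y102.732
G1 X197.837 Y107.159
G1 X202.264 Y113.784
G1 X203.818 Y121.599
M5
G0 X126.555 Y91.397
M4 S862
G1 X181.941 Y61.031 F715
G1 X115.169 Y122.592
G1 X61.727 Y62.025
G1 X15.534 Y143.658
M5
G0 X71.081 Y140.966
M4 S627
G1 X76.937 Y138.191 F2167
G1 X78.419 Y131.882
G1 X74.410 Y126.790
G1 X67.930 Y126.749
G1 X63.858 Y131.791
G1 X65.260 Y138.118
G1 X71.081 Y140.966
M5
G0 X74.176 Y98.141
M4 S862
G1 X98.955 Y47.440 F715
G1 X89.420 Y125.248
G1 X144.696 Y164.455
G1 X158.673 Y132.186
G1 X29.459 Y66.590
G1 X74.176 Y98.141
M5
G0 X194.633 Y116.848
M4 S252
G1 X190.421 Y138.021 F3067
G1 X178.428 Y155.972
G1 X160.477 Y167.965
G1 X139.304 Y172.177
G1 X118.131 Y167.965
G1 X100.180 Y155.972
G1 X88.187 Y138.021
G1 X83.975 Y116.848
G1 X88.187 Y95.675
G1 X100.180 Y77.724
G1 X118.131 Y65.731
G1 X139.304 Y61.519
G1 X160.477 Y65.731
G1 X178.428 Y77.724
G1 X190.421 Y95.675
G1 X194.633 Y116.848
M5
G0 X170.761 Y110.366
M4 S627
G1 X165.208 Y101.696 F2167
G1 X149.755 Y94.448
G1 X127.769 Y88.836
G1 X102.617 Y85.079
G1 X77.666 Y83.393
G1 X56.284 Y83.994
G1 X41.838 Y87.099
G1 X37.695 Y92.925
M5
G0 X41.760 Y133.860
M4 S862
G1 X44.935 Y141.704 F715
G1 X53.377 Y141.109
G1 X55.419 Y132.896
G1 X48.239 Y128.416
G1 X41.760 Y133.860
M5
G0 X0.000 Y0.000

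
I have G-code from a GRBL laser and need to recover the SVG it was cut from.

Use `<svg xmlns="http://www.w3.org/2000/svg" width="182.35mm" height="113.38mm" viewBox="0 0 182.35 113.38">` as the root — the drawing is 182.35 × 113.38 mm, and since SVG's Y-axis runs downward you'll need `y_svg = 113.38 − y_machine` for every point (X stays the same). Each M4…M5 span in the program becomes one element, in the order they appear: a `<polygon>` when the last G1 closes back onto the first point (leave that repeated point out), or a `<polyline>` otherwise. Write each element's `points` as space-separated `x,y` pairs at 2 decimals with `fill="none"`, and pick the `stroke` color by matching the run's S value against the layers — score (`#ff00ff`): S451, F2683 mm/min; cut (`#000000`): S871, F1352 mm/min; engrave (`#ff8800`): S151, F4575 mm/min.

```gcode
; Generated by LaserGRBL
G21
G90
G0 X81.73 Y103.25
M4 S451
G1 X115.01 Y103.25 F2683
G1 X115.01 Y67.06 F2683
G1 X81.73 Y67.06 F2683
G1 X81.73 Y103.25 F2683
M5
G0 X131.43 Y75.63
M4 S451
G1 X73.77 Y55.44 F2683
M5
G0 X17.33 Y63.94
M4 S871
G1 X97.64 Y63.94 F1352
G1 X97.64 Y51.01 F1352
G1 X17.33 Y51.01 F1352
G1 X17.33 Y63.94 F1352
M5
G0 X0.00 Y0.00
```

<svg xmlns="http://www.w3.org/2000/svg" width="182.35mm" height="113.38mm" viewBox="0 0 182.35 113.38">
  <polygon points="81.73,10.13 115.01,10.13 115.01,46.32 81.73,46.32" fill="none" stroke="#ff00ff"/>
  <polyline points="131.43,37.75 73.77,57.94" fill="none" stroke="#ff00ff"/>
  <polygon points="17.33,49.44 97.64,49.44 97.64,62.37 17.33,62.37" fill="none" stroke="#000000"/>
</svg>

y_svg = 113.38 − y_m.

[1] S451→`#ff00ff` (score); closed run; points: 81.73,10.13 115.01,10.13 115.01,46.32 81.73,46.32

[2] S451→`#ff00ff` (score); open run; points: 131.43,37.75 73.77,57.94

[3] S871→`#000000` (cut); closed run; points: 17.33,49.44 97.64,49.44 97.64,62.37 17.33,62.37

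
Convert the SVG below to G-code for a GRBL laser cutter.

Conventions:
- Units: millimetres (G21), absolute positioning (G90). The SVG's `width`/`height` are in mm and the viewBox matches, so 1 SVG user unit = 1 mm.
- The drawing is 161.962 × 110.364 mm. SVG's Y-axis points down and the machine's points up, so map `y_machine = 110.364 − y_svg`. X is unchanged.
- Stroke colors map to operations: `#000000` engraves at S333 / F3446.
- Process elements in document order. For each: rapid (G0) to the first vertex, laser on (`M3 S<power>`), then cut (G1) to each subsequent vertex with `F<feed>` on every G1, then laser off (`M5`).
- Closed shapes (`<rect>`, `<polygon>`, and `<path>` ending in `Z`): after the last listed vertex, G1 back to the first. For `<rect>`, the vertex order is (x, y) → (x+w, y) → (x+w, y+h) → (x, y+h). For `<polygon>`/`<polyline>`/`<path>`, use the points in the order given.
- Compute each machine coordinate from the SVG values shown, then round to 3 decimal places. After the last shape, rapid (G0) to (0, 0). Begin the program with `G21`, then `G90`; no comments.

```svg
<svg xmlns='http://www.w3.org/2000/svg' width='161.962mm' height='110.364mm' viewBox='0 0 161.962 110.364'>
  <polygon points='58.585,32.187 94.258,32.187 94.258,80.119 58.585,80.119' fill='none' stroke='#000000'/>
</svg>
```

G21
G90
G0 X58.585 Y78.177
M3 S333
G1 X94.258 Y78.177 F3446
G1 X94.258 Y30.245 F3446
G1 X58.585 Y30.245 F3446
G1 X58.585 Y78.177 F3446
M5
G0 X0.000 Y0.000

viewBox `0 0 161.962 110.364` with mm width/height → 1 unit = 1 mm. Flip: y_m = 110.364 − y_svg.

**Shape 1** — `<polygon>` rectangle, stroke `#000000` → engrave (S333, F3446). Machine vertices: (58.585,78.177) → (94.258,78.177) → (94.258,30.245) → (58.585,30.245) → (58.585,78.177). Closed: final G1 returns to the first vertex.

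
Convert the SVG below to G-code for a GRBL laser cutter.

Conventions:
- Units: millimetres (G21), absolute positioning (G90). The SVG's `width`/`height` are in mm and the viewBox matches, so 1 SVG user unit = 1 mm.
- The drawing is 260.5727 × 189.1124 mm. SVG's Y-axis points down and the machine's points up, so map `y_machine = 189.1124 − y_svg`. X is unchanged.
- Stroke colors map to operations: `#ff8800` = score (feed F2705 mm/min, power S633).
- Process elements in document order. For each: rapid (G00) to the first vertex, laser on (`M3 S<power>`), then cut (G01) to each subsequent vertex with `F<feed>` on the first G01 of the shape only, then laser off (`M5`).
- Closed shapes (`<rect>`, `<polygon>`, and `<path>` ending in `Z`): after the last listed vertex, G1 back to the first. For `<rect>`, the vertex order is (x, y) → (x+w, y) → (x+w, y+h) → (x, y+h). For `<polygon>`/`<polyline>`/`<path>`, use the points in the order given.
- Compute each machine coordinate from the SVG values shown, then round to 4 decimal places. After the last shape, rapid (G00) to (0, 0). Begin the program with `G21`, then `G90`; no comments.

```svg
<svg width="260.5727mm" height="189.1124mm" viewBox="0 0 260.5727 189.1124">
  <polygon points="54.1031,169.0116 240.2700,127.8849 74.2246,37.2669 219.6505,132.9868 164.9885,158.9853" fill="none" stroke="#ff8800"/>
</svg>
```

G21
G90
G00 X54.1031 Y20.1008
M3 S633
G01 X240.2700 Y61.2275 F2705
G01 X74.2246 Y151.8455
G01 X219.6505 Y56.1256
G01 X164.9885 Y30.1271
G01 X54.1031 Y20.1008
M5
G00 X0.0000 Y0.0000

Since the viewBox matches the mm dimensions, user units are millimetres directly. The only transform is the Y-flip y_m = 189.1124 − y_svg.

Shape 1 is a closed polygon drawn with `<polygon>`. Its stroke #ff8800 means score at S633, F2705. After flipping Y the toolpath is (54.1031,20.1008) → (240.2700,61.2275) → (74.2246,151.8455) → (219.6505,56.1256) → (164.9885,30.1271) → (54.1031,20.1008), returning to the start.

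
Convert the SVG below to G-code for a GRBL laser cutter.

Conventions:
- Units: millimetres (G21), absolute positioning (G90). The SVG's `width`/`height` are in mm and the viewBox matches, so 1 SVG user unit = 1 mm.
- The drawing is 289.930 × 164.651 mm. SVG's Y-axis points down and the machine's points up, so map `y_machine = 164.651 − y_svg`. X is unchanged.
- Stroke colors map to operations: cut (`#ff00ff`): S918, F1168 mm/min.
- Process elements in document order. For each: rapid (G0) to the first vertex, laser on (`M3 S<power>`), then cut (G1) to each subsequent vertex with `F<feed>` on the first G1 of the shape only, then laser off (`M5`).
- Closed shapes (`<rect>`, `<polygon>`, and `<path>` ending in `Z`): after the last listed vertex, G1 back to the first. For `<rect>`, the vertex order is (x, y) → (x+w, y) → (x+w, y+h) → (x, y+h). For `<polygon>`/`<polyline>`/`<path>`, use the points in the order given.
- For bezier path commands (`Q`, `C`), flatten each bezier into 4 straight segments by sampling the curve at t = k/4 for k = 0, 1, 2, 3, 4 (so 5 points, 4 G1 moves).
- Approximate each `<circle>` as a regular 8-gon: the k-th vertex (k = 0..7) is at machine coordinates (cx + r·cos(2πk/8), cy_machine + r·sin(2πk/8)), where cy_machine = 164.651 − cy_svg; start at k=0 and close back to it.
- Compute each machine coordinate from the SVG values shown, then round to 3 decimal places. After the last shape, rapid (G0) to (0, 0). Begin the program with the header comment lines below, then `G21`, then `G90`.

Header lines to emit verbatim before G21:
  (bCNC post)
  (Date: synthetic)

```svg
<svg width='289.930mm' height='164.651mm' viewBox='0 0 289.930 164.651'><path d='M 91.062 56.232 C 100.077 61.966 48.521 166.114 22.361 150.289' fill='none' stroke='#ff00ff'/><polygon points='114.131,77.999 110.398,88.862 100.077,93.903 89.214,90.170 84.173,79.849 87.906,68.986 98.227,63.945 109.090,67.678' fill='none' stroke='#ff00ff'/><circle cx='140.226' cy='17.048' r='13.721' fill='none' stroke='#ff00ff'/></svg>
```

Since the viewBox matches the mm dimensions, user units are millimetres directly. The only transform is the Y-flip y_m = 164.651 − y_svg.

Shape 1 is a cubic bezier drawn with `<path>`. Its stroke #ff00ff means cut at S918, F1168. After flipping Y the toolpath is (91.062,108.419) → (87.809,89.078) → (69.902,53.306) → (45.400,21.576) → (22.361,14.362).

Shape 2 is a regular polygon drawn with `<polygon>`. Its stroke #ff00ff means cut at S918, F1168. After flipping Y the toolpath is (114.131,86.652) → (110.398,75.789) → (100.077,70.748) → (89.214,74.481) → (84.173,84.802) → (87.906,95.665) → (98.227,100.706) → (109.090,96.973) → (114.131,86.652), returning to the start.

Shape 3 is a circle drawn with `<circle>`. Its stroke #ff00ff means cut at S918, F1168. After flipping Y the toolpath is (153.947,147.603) → (149.928,157.305) → (140.226,161.324) → (130.524,157.305) → (126.505,147.603) → (130.524,137.901) → (140.226,133.882) → (149.928,137.901) → (153.947,147.603), returning to the start.

(bCNC post)
(Date: synthetic)
G21
G90
G0 X91.062 Y108.419
M3 S918
G1 X87.809 Y89.078 F1168
G1 X69.902 Y53.306
G1 X45.400 Y21.576
G1 X22.361 Y14.362
M5
G0 X114.131 Y86.652
M3 S918
G1 X110.398 Y75.789 F1168
G1 X100.077 Y70.748
G1 X89.214 Y74.481
G1 X84.173 Y84.802
G1 X87.906 Y95.665
G1 X98.227 Y100.706
G1 X109.090 Y96.973
G1 X114.131 Y86.652
M5
G0 X153.947 Y147.603
M3 S918
G1 X149.928 Y157.305 F1168
G1 X140.226 Y161.324
G1 X130.524 Y157.305
G1 X126.505 Y147.603
G1 X130.524 Y137.901
G1 X140.226 Y133.882
G1 X149.928 Y137.901
G1 X153.947 Y147.603
M5
G0 X0.000 Y0.000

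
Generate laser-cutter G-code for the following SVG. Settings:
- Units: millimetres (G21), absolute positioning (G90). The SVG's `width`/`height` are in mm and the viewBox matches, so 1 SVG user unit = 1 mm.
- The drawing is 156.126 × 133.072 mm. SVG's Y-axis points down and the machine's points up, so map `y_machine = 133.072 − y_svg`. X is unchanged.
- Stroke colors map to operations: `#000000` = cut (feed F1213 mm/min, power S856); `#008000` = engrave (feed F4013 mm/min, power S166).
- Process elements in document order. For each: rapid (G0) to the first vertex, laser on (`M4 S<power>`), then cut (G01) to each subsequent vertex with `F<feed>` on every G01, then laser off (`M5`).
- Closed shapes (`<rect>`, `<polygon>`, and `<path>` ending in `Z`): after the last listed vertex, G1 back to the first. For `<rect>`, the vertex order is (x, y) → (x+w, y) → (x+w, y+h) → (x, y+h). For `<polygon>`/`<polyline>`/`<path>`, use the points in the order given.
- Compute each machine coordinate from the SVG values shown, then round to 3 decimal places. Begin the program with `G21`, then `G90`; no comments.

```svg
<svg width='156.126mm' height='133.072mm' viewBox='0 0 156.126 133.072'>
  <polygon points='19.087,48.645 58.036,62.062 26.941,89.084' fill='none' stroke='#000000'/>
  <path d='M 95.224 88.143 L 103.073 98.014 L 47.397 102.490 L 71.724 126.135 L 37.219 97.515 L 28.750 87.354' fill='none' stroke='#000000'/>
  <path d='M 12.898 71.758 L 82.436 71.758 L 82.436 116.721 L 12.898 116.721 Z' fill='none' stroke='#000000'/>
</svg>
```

G21
G90
G0 X19.087 Y84.427
M4 S856
G01 X58.036 Y71.010 F1213
G01 X26.941 Y43.988 F1213
G01 X19.087 Y84.427 F1213
M5
G0 X95.224 Y44.929
M4 S856
G01 X103.073 Y35.058 F1213
G01 X47.397 Y30.582 F1213
G01 X71.724 Y6.937 F1213
G01 X37.219 Y35.557 F1213
G01 X28.750 Y45.718 F1213
M5
G0 X12.898 Y61.314
M4 S856
G01 X82.436 Y61.314 F1213
G01 X82.436 Y16.351 F1213
G01 X12.898 Y16.351 F1213
G01 X12.898 Y61.314 F1213
M5

Since the viewBox matches the mm dimensions, user units are millimetres directly. The only transform is the Y-flip y_m = 133.072 − y_svg.

Shape 1 is a regular polygon drawn with `<polygon>`. Its stroke #000000 means cut at S856, F1213. After flipping Y the toolpath is (19.087,84.427) → (58.036,71.010) → (26.941,43.988) → (19.087,84.427), returning to the start.

Shape 2 is a open polyline drawn with `<path>`. Its stroke #000000 means cut at S856, F1213. After flipping Y the toolpath is (95.224,44.929) → (103.073,35.058) → (47.397,30.582) → (71.724,6.937) → (37.219,35.557) → (28.750,45.718).

Shape 3 is a rectangle drawn with `<path>`. Its stroke #000000 means cut at S856, F1213. After flipping Y the toolpath is (12.898,61.314) → (82.436,61.314) → (82.436,16.351) → (12.898,16.351) → (12.898,61.314), returning to the start.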